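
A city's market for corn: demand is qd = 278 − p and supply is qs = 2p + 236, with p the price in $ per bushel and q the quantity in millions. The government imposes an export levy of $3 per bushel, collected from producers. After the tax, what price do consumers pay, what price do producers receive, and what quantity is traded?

Before the tax: set 278 − p = 2p + 236 → p* = $14, q* = 264.
With the tax collected from producers, supply shifts: qs = 2(p − 3) + 236.
Solving gives q = 262 with consumers paying $16 and producers receiving $13 (the $3 wedge).

Consumers pay $16; producers receive $13; quantity = 262.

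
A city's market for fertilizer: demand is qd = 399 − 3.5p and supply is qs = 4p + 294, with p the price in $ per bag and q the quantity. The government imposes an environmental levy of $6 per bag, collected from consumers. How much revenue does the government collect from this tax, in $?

Tax revenue = $2032.8.

Before the tax: set 399 − 3.5p = 4p + 294 → p* = $14, q* = 350.
With the tax collected from consumers, demand (in seller-price terms) shifts: qd = 399 − 3.5(p + 6).
New equilibrium: consumers pay $17.2, producers receive $11.2, q = 338.8. (Wedge: pb − ps = 6.)
Revenue = t · Q = 6 · 338.8 = $2032.8.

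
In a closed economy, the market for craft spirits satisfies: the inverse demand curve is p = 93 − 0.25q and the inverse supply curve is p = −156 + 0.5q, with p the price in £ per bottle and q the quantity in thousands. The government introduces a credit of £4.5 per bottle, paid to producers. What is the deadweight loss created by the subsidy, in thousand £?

Rewrite in direct form: qd = 372 − 4p and qs = 2p + 312.
Before the subsidy: set 372 − 4p = 2p + 312 → p* = £10, q* = 332.
With a per-unit subsidy paid to producers, each receives p + 4.5 per unit sold, so supply becomes qs = 2(p + 4.5) + 312.
Solving gives q = 338 with buyers paying £8.5 and producers receiving £13 (the £4.5 wedge).
Quantity rises by |ΔQ| = |332 − 338| = 6.
DWL = ½ · t · |ΔQ| = ½ · 4.5 · 6 = £13.5.

Deadweight loss = £13.5 thousand.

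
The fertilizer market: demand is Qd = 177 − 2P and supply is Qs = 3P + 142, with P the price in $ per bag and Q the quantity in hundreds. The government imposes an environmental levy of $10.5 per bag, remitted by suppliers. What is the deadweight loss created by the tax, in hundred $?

Without the tax, 177 − 2P = 3P + 142 gives 5P = 35, so P* = $7 and Q* = 163.
With the tax collected from suppliers, supply shifts: Qs = 3(P − 10.5) + 142.
Solving gives Q = 150.4 with consumers paying $13.3 and suppliers receiving $2.8 (the $10.5 wedge).
Quantity falls by |ΔQ| = |163 − 150.4| = 12.6.
DWL = ½ · t · |ΔQ| = ½ · 10.5 · 12.6 = $66.15.

Deadweight loss = $66.15 hundred.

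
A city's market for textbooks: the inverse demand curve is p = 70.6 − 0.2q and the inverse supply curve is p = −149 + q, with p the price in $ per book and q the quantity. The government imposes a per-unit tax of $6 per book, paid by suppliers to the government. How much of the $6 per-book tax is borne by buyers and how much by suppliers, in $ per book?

Inverting to q(p) form: qd = 353 − 5p; qs = p + 149.
Before the tax: set 353 − 5p = p + 149 → p* = $34, q* = 183.
With the tax collected from suppliers, supply shifts: qs = (p − 6) + 149.
Solving gives q = 178 with buyers paying $35 and suppliers receiving $29 (the $6 wedge).
Burden on buyers: $1; on suppliers: $5. (They sum to $6.)

Buyers bear $1 per book; suppliers bear $5 per book.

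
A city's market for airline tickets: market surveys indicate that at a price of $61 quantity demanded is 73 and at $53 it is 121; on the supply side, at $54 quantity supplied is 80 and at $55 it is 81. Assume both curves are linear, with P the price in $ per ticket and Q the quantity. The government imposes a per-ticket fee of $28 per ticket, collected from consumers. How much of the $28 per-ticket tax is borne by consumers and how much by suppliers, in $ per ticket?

Consumers bear $4 per ticket; suppliers bear $24 per ticket.

Demand slope: (121 − 73)/(53 − 61) = -6, so Qd = 439 − 6P.
Supply slope: (81 − 80)/(55 − 54) = 1, so Qs = P + 26.
Without the tax, 439 − 6P = P + 26 gives 7P = 413, so P* = $59 and Q* = 85.
With the tax collected from consumers, demand (in seller-price terms) shifts: Qd = 439 − 6(P + 28).
Solving gives Q = 61 with consumers paying $63 and suppliers receiving $35 (the $28 wedge).
Burden on consumers: $4; on suppliers: $24. (They sum to $28.)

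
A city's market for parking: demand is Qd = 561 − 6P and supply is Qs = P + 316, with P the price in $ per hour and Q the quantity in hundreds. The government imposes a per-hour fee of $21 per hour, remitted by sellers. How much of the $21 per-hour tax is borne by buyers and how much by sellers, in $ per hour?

Buyers bear $3 per hour; sellers bear $18 per hour.

Without the tax, 561 − 6P = P + 316 gives 7P = 245, so P* = $35 and Q* = 351.
With the tax collected from sellers, supply shifts: Qs = (P − 21) + 316.
New equilibrium: buyers pay $38, sellers receive $17, Q = 333. (Wedge: Pb − Ps = 21.)
Burden on buyers: $3; on sellers: $18. (They sum to $21.)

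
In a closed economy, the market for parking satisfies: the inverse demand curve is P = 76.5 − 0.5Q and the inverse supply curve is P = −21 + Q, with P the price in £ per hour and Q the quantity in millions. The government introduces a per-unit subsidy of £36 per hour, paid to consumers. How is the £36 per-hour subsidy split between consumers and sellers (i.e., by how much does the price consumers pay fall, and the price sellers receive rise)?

Rewrite in direct form: Qd = 153 − 2P and Qs = P + 21.
Without the subsidy, 153 − 2P = P + 21 gives 3P = 132, so P* = £44 and Q* = 65.
With a per-unit subsidy paid to consumers, each effectively pays P − 36, so demand becomes Qd = 153 − 2(P − 36).
Solving gives Q = 89 with consumers paying £32 and sellers receiving £68 (the £36 wedge).
Gain to consumers: £12; to sellers: £24. (They sum to £36.)

Consumers gain £12 per hour; sellers gain £24 per hour.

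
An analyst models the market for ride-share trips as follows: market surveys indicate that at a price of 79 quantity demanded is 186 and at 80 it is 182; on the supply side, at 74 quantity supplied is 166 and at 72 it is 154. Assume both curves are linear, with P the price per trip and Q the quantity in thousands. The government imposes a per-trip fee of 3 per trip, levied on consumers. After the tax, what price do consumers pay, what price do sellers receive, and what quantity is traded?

Consumers pay 79.8; sellers receive 76.8; quantity = 182.8.

Demand slope: (182 − 186)/(80 − 79) = -4, so Qd = 502 − 4P.
Supply slope: (154 − 166)/(72 − 74) = 6, so Qs = 6P − 278.
Before the tax: set 502 − 4P = 6P − 278 → P* = 78, Q* = 190.
With the tax collected from consumers, demand (in seller-price terms) shifts: Qd = 502 − 4(P + 3).
New equilibrium: consumers pay 79.8, sellers receive 76.8, Q = 182.8. (Wedge: Pb − Ps = 3.)
The less price-elastic side of the market bears the larger share of a per-unit tax.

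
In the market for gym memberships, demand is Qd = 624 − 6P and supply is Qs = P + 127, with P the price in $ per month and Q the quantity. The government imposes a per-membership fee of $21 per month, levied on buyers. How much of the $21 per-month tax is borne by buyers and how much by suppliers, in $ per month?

Buyers bear $3 per month; suppliers bear $18 per month.

Before the tax: set 624 − 6P = P + 127 → P* = $71, Q* = 198.
With the tax collected from buyers, demand (in seller-price terms) shifts: Qd = 624 − 6(P + 21).
New equilibrium: buyers pay $74, suppliers receive $53, Q = 180. (Wedge: Pb − Ps = 21.)
Burden on buyers: $3; on suppliers: $18. (They sum to $21.)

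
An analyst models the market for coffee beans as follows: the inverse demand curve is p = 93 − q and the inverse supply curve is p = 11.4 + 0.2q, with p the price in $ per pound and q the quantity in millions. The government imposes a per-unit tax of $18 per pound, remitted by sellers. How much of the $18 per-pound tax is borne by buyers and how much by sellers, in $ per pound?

Buyers bear $15 per pound; sellers bear $3 per pound.

Inverting to q(p) form: qd = 93 − p; qs = 5p − 57.
Without the tax, 93 − p = 5p − 57 gives 6p = 150, so p* = $25 and q* = 68.
With the tax collected from sellers, supply shifts: qs = 5(p − 18) − 57.
Solving gives q = 53 with buyers paying $40 and sellers receiving $22 (the $18 wedge).
Burden on buyers: $15; on sellers: $3. (They sum to $18.)
The less price-elastic side of the market bears the larger share of a per-unit tax.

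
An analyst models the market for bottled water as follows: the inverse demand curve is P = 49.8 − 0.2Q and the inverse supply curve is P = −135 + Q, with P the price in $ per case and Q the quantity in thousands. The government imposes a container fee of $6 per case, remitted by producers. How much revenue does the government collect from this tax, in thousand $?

Rewrite in direct form: Qd = 249 − 5P and Qs = P + 135.
Without the tax, 249 − 5P = P + 135 gives 6P = 114, so P* = $19 and Q* = 154.
With the tax collected from producers, supply shifts: Qs = (P − 6) + 135.
New equilibrium: buyers pay $20, producers receive $14, Q = 149. (Wedge: Pb − Ps = 6.)
Revenue = t · Q = 6 · 149 = $894.

Tax revenue = $894 thousand.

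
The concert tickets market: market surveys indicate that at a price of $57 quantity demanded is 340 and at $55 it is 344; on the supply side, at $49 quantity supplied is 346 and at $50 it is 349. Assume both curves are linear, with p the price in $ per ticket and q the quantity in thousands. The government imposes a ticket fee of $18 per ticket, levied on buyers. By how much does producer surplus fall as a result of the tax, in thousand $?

Demand slope: (344 − 340)/(55 − 57) = -2, so qd = 454 − 2p.
Supply slope: (349 − 346)/(50 − 49) = 3, so qs = 3p + 199.
Without the tax, 454 − 2p = 3p + 199 gives 5p = 255, so p* = $51 and q* = 352.
With the tax collected from buyers, demand (in seller-price terms) shifts: qd = 454 − 2(p + 18).
Solving gives q = 330.4 with buyers paying $61.8 and producers receiving $43.8 (the $18 wedge).
ΔPS is the trapezoid between Q = 330.4 and Q = 352 of height $7.2: ½ · (352 + 330.4) · 7.2 = $2456.64.

Producer surplus falls by $2456.64 thousand.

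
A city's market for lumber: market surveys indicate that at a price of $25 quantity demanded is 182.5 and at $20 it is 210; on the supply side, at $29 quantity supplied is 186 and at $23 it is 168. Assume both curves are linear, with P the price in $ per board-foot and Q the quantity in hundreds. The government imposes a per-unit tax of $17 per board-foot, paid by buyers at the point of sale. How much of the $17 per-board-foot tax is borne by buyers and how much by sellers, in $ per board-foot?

Demand slope: (210 − 182.5)/(20 − 25) = -5.5, so Qd = 320 − 5.5P.
Supply slope: (168 − 186)/(23 − 29) = 3, so Qs = 3P + 99.
Without the tax, 320 − 5.5P = 3P + 99 gives 8.5P = 221, so P* = $26 and Q* = 177.
With the tax collected from buyers, demand (in seller-price terms) shifts: Qd = 320 − 5.5(P + 17).
Solving gives Q = 144 with buyers paying $32 and sellers receiving $15 (the $17 wedge).
Burden on buyers: $6; on sellers: $11. (They sum to $17.)
The less price-elastic side of the market bears the larger share of a per-unit tax.

Buyers bear $6 per board-foot; sellers bear $11 per board-foot.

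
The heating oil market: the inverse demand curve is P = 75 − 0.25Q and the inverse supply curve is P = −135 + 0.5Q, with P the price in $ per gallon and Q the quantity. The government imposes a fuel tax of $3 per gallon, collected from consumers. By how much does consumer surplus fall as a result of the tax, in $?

Rewrite in direct form: Qd = 300 − 4P and Qs = 2P + 270.
Without the tax, 300 − 4P = 2P + 270 gives 6P = 30, so P* = $5 and Q* = 280.
With the tax collected from consumers, demand (in seller-price terms) shifts: Qd = 300 − 4(P + 3).
New equilibrium: consumers pay $6, sellers receive $3, Q = 276. (Wedge: Pb − Ps = 3.)
ΔCS is the trapezoid between Q = 276 and Q = 280 of height $1: ½ · (280 + 276) · 1 = $278.

Consumer surplus falls by $278.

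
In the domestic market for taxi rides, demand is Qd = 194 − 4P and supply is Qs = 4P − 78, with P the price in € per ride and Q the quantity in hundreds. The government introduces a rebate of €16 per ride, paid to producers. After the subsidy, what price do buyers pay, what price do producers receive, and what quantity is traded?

Before the subsidy: set 194 − 4P = 4P − 78 → P* = €34, Q* = 58.
With a per-unit subsidy paid to producers, each receives P + 16 per unit sold, so supply becomes Qs = 4(P + 16) − 78.
New equilibrium: buyers pay €26, producers receive €42, Q = 90. (Wedge: Pb − Ps = −16.)

Buyers pay €26; producers receive €42; quantity = 90.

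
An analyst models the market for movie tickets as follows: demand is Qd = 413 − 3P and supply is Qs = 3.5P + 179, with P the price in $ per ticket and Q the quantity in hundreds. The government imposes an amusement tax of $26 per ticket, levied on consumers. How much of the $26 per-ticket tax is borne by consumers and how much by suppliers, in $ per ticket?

Before the tax: set 413 − 3P = 3.5P + 179 → P* = $36, Q* = 305.
With the tax collected from consumers, demand (in seller-price terms) shifts: Qd = 413 − 3(P + 26).
New equilibrium: consumers pay $50, suppliers receive $24, Q = 263. (Wedge: Pb − Ps = 26.)
Burden on consumers: $14; on suppliers: $12. (They sum to $26.)

Consumers bear $14 per ticket; suppliers bear $12 per ticket.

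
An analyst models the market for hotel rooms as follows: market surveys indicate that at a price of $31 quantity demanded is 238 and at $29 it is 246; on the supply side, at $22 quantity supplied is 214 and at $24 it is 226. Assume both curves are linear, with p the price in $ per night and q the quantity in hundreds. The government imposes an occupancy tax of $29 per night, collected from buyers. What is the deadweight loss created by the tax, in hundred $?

Demand slope: (246 − 238)/(29 − 31) = -4, so qd = 362 − 4p.
Supply slope: (226 − 214)/(24 − 22) = 6, so qs = 6p + 82.
Without the tax, 362 − 4p = 6p + 82 gives 10p = 280, so p* = $28 and q* = 250.
With the tax collected from buyers, demand (in seller-price terms) shifts: qd = 362 − 4(p + 29).
Solving gives q = 180.4 with buyers paying $45.4 and producers receiving $16.4 (the $29 wedge).
Quantity falls by |ΔQ| = |250 − 180.4| = 69.6.
DWL = ½ · t · |ΔQ| = ½ · 29 · 69.6 = $1009.2.

Deadweight loss = $1009.2 hundred.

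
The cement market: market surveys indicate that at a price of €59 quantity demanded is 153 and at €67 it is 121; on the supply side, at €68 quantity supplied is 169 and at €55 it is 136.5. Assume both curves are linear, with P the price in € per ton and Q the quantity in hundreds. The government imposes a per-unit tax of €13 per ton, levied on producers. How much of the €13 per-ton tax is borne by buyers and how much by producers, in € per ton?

Demand slope: (121 − 153)/(67 − 59) = -4, so Qd = 389 − 4P.
Supply slope: (136.5 − 169)/(55 − 68) = 2.5, so Qs = 2.5P − 1.
Without the tax, 389 − 4P = 2.5P − 1 gives 6.5P = 390, so P* = €60 and Q* = 149.
With the tax collected from producers, supply shifts: Qs = 2.5(P − 13) − 1.
New equilibrium: buyers pay €65, producers receive €52, Q = 129. (Wedge: Pb − Ps = 13.)
Burden on buyers: €5; on producers: €8. (They sum to €13.)
The less price-elastic side of the market bears the larger share of a per-unit tax.

Buyers bear €5 per ton; producers bear €8 per ton.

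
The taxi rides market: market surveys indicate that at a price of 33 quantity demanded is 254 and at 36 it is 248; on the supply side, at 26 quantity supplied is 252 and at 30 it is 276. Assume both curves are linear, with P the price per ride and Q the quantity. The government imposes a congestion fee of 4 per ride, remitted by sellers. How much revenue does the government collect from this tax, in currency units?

Demand slope: (248 − 254)/(36 − 33) = -2, so Qd = 320 − 2P.
Supply slope: (276 − 252)/(30 − 26) = 6, so Qs = 6P + 96.
Without the tax, 320 − 2P = 6P + 96 gives 8P = 224, so P* = 28 and Q* = 264.
With the tax collected from sellers, supply shifts: Qs = 6(P − 4) + 96.
New equilibrium: buyers pay 31, sellers receive 27, Q = 258. (Wedge: Pb − Ps = 4.)
Revenue = t · Q = 4 · 258 = 1032.

Tax revenue = 1032.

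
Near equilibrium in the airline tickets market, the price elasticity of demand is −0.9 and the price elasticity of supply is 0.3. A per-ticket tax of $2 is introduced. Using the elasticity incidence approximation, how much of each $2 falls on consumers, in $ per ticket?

Consumers bear ≈ $0.5 per ticket.

Incidence ratio: consumers' share ≈ εs / (εs + |εd|) = 0.3 / (0.3 + 0.9) = 0.25.
So consumers bear ≈ 0.25 × $2 = $0.5; suppliers bear $1.5.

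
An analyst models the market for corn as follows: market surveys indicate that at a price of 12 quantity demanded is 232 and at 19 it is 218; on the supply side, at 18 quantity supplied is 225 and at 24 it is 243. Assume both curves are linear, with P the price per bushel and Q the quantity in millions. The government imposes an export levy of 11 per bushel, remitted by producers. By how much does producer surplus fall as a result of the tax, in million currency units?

Producer surplus falls by 947.76 million.

Demand slope: (218 − 232)/(19 − 12) = -2, so Qd = 256 − 2P.
Supply slope: (243 − 225)/(24 − 18) = 3, so Qs = 3P + 171.
Without the tax, 256 − 2P = 3P + 171 gives 5P = 85, so P* = 17 and Q* = 222.
With the tax collected from producers, supply shifts: Qs = 3(P − 11) + 171.
New equilibrium: buyers pay 23.6, producers receive 12.6, Q = 208.8. (Wedge: Pb − Ps = 11.)
ΔPS is the trapezoid between Q = 208.8 and Q = 222 of height 4.4: ½ · (222 + 208.8) · 4.4 = 947.76.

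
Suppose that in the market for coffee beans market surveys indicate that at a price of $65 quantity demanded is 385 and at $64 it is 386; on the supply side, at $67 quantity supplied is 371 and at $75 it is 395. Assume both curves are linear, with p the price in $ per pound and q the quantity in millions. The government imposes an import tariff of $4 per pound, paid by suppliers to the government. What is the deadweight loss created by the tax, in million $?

Demand slope: (386 − 385)/(64 − 65) = -1, so qd = 450 − p.
Supply slope: (395 − 371)/(75 − 67) = 3, so qs = 3p + 170.
Before the tax: set 450 − p = 3p + 170 → p* = $70, q* = 380.
With the tax collected from suppliers, supply shifts: qs = 3(p − 4) + 170.
New equilibrium: consumers pay $73, suppliers receive $69, q = 377. (Wedge: pb − ps = 4.)
Quantity falls by |ΔQ| = |380 − 377| = 3.
DWL = ½ · t · |ΔQ| = ½ · 4 · 3 = $6.

Deadweight loss = $6 million.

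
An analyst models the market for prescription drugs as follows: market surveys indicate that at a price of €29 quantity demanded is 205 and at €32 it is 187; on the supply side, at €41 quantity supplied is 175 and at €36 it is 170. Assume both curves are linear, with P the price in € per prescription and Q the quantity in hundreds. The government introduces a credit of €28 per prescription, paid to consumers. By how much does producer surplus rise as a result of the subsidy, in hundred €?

Demand slope: (187 − 205)/(32 − 29) = -6, so Qd = 379 − 6P.
Supply slope: (170 − 175)/(36 − 41) = 1, so Qs = P + 134.
Without the subsidy, 379 − 6P = P + 134 gives 7P = 245, so P* = €35 and Q* = 169.
With a per-unit subsidy paid to consumers, each effectively pays P − 28, so demand becomes Qd = 379 − 6(P − 28).
New equilibrium: consumers pay €31, suppliers receive €59, Q = 193. (Wedge: Pb − Ps = −28.)
ΔPS is the trapezoid between Q = 193 and Q = 169 of height €24: ½ · (169 + 193) · 24 = €4344.

Producer surplus rises by €4344 hundred.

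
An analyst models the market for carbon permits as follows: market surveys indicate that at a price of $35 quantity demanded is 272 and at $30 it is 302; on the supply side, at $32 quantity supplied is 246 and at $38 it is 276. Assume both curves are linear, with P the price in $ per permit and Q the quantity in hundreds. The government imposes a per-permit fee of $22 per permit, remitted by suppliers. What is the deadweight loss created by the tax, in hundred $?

Demand slope: (302 − 272)/(30 − 35) = -6, so Qd = 482 − 6P.
Supply slope: (276 − 246)/(38 − 32) = 5, so Qs = 5P + 86.
Without the tax, 482 − 6P = 5P + 86 gives 11P = 396, so P* = $36 and Q* = 266.
With the tax collected from suppliers, supply shifts: Qs = 5(P − 22) + 86.
Solving gives Q = 206 with consumers paying $46 and suppliers receiving $24 (the $22 wedge).
Quantity falls by |ΔQ| = |266 − 206| = 60.
DWL = ½ · t · |ΔQ| = ½ · 22 · 60 = $660.

Deadweight loss = $660 hundred.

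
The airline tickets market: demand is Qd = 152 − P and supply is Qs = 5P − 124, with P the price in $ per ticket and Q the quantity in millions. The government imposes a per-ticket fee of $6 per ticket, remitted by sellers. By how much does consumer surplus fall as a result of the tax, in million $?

Consumer surplus falls by $517.5 million.

Without the tax, 152 − P = 5P − 124 gives 6P = 276, so P* = $46 and Q* = 106.
With the tax collected from sellers, supply shifts: Qs = 5(P − 6) − 124.
New equilibrium: consumers pay $51, sellers receive $45, Q = 101. (Wedge: Pb − Ps = 6.)
ΔCS is the trapezoid between Q = 101 and Q = 106 of height $5: ½ · (106 + 101) · 5 = $517.5.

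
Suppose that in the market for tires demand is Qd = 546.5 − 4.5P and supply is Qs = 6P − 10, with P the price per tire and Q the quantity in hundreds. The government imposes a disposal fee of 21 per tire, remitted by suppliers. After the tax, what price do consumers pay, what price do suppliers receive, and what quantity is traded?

Consumers pay 65; suppliers receive 44; quantity = 254.

Without the tax, 546.5 − 4.5P = 6P − 10 gives 10.5P = 556.5, so P* = 53 and Q* = 308.
With the tax collected from suppliers, supply shifts: Qs = 6(P − 21) − 10.
New equilibrium: consumers pay 65, suppliers receive 44, Q = 254. (Wedge: Pb − Ps = 21.)
The less price-elastic side of the market bears the larger share of a per-unit tax.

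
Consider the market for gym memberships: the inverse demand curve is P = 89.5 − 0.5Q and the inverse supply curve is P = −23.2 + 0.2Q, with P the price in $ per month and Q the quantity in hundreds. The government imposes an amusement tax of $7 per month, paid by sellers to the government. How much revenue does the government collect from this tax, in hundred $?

Tax revenue = $1057 hundred.

Inverting to Q(P) form: Qd = 179 − 2P; Qs = 5P + 116.
Without the tax, 179 − 2P = 5P + 116 gives 7P = 63, so P* = $9 and Q* = 161.
With the tax collected from sellers, supply shifts: Qs = 5(P − 7) + 116.
Solving gives Q = 151 with buyers paying $14 and sellers receiving $7 (the $7 wedge).
Revenue = t · Q = 7 · 151 = $1057.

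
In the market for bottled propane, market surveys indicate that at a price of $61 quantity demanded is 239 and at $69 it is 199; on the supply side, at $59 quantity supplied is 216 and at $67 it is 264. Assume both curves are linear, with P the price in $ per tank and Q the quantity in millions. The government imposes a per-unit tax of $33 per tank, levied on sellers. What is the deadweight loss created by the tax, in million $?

Deadweight loss = $1485 million.

Demand slope: (199 − 239)/(69 − 61) = -5, so Qd = 544 − 5P.
Supply slope: (264 − 216)/(67 − 59) = 6, so Qs = 6P − 138.
Before the tax: set 544 − 5P = 6P − 138 → P* = $62, Q* = 234.
With the tax collected from sellers, supply shifts: Qs = 6(P − 33) − 138.
New equilibrium: consumers pay $80, sellers receive $47, Q = 144. (Wedge: Pb − Ps = 33.)
Quantity falls by |ΔQ| = |234 − 144| = 90.
DWL = ½ · t · |ΔQ| = ½ · 33 · 90 = $1485.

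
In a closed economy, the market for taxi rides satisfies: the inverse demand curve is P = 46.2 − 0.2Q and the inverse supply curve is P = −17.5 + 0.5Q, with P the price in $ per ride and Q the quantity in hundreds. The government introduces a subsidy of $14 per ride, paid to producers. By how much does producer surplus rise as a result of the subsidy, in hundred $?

Producer surplus rises by $1010 hundred.

Rewrite in direct form: Qd = 231 − 5P and Qs = 2P + 35.
Without the subsidy, 231 − 5P = 2P + 35 gives 7P = 196, so P* = $28 and Q* = 91.
With a per-unit subsidy paid to producers, each receives P + 14 per unit sold, so supply becomes Qs = 2(P + 14) + 35.
Solving gives Q = 111 with buyers paying $24 and producers receiving $38 (the $14 wedge).
ΔPS is the trapezoid between Q = 111 and Q = 91 of height $10: ½ · (91 + 111) · 10 = $1010.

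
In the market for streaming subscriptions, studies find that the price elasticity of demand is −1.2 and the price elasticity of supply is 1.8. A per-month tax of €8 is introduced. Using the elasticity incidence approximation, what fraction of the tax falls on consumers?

Consumers' share ≈ 0.6.

Incidence ratio: consumers' share ≈ εs / (εs + |εd|) = 1.8 / (1.8 + 1.2) = 0.6.
Supply is the more elastic side, so consumers bear the larger share.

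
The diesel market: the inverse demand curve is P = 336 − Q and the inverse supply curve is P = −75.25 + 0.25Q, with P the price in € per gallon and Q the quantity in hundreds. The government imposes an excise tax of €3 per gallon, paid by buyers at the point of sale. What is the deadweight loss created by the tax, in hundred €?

Deadweight loss = €3.6 hundred.

Rewrite in direct form: Qd = 336 − P and Qs = 4P + 301.
Without the tax, 336 − P = 4P + 301 gives 5P = 35, so P* = €7 and Q* = 329.
With the tax collected from buyers, demand (in seller-price terms) shifts: Qd = 336 − (P + 3).
New equilibrium: buyers pay €9.4, sellers receive €6.4, Q = 326.6. (Wedge: Pb − Ps = 3.)
Quantity falls by |ΔQ| = |329 − 326.6| = 2.4.
DWL = ½ · t · |ΔQ| = ½ · 3 · 2.4 = €3.6.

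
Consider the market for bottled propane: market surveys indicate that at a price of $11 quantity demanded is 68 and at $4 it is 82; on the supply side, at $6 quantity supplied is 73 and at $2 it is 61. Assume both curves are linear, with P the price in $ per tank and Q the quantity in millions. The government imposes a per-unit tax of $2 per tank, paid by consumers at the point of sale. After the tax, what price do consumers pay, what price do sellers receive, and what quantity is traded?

Consumers pay $8.2; sellers receive $6.2; quantity = 73.6.

Demand slope: (82 − 68)/(4 − 11) = -2, so Qd = 90 − 2P.
Supply slope: (61 − 73)/(2 − 6) = 3, so Qs = 3P + 55.
Without the tax, 90 − 2P = 3P + 55 gives 5P = 35, so P* = $7 and Q* = 76.
With the tax collected from consumers, demand (in seller-price terms) shifts: Qd = 90 − 2(P + 2).
New equilibrium: consumers pay $8.2, sellers receive $6.2, Q = 73.6. (Wedge: Pb − Ps = 2.)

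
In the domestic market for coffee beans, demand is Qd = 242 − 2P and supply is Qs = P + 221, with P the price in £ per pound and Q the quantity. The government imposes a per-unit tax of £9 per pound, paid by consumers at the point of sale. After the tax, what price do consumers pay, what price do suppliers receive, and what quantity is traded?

Without the tax, 242 − 2P = P + 221 gives 3P = 21, so P* = £7 and Q* = 228.
With the tax collected from consumers, demand (in seller-price terms) shifts: Qd = 242 − 2(P + 9).
Solving gives Q = 222 with consumers paying £10 and suppliers receiving £1 (the £9 wedge).

Consumers pay £10; suppliers receive £1; quantity = 222.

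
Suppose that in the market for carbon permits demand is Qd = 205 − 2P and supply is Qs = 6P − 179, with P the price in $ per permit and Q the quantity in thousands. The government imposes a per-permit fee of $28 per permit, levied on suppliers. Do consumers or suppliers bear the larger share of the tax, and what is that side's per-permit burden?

Before the tax: set 205 − 2P = 6P − 179 → P* = $48, Q* = 109.
With the tax collected from suppliers, supply shifts: Qs = 6(P − 28) − 179.
Solving gives Q = 67 with consumers paying $69 and suppliers receiving $41 (the $28 wedge).
Per-permit burden: consumers $21, suppliers $7.
Consumers take the larger share because demand is less price-elastic here (demand slope 2 vs supply slope 6).

Consumers bear the larger share: $21 per permit.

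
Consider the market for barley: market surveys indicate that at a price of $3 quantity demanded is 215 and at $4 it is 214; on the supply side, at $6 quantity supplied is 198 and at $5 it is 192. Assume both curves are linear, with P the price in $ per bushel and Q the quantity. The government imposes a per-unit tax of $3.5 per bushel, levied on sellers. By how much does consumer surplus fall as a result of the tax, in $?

Consumer surplus falls by $625.5.

Demand slope: (214 − 215)/(4 − 3) = -1, so Qd = 218 − P.
Supply slope: (192 − 198)/(5 − 6) = 6, so Qs = 6P + 162.
Before the tax: set 218 − P = 6P + 162 → P* = $8, Q* = 210.
With the tax collected from sellers, supply shifts: Qs = 6(P − 3.5) + 162.
Solving gives Q = 207 with buyers paying $11 and sellers receiving $7.5 (the $3.5 wedge).
ΔCS is the trapezoid between Q = 207 and Q = 210 of height $3: ½ · (210 + 207) · 3 = $625.5.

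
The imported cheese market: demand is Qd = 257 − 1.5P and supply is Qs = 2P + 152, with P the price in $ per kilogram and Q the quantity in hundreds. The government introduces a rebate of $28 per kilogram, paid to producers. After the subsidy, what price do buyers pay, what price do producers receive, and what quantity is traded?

Buyers pay $14; producers receive $42; quantity = 236.

Without the subsidy, 257 − 1.5P = 2P + 152 gives 3.5P = 105, so P* = $30 and Q* = 212.
With a per-unit subsidy paid to producers, each receives P + 28 per unit sold, so supply becomes Qs = 2(P + 28) + 152.
New equilibrium: buyers pay $14, producers receive $42, Q = 236. (Wedge: Pb − Ps = −28.)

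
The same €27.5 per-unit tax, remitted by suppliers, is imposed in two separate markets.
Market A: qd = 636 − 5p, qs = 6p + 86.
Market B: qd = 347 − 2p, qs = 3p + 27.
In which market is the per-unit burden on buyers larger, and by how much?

Market A: pre-tax p* = €50, q* = 386; post-tax q = 311; per-unit burden on buyers = €15.
Market B: pre-tax p* = €64, q* = 219; post-tax q = 186; per-unit burden on buyers = €16.5.
Difference: €15 vs €16.5 → market B is larger by €1.5.

Market B, by €1.5.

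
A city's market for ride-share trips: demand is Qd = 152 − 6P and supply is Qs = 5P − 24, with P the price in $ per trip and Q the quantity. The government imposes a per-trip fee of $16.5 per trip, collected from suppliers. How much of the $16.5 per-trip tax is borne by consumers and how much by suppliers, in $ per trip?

Without the tax, 152 − 6P = 5P − 24 gives 11P = 176, so P* = $16 and Q* = 56.
With the tax collected from suppliers, supply shifts: Qs = 5(P − 16.5) − 24.
New equilibrium: consumers pay $23.5, suppliers receive $7, Q = 11. (Wedge: Pb − Ps = 16.5.)
Burden on consumers: $7.5; on suppliers: $9. (They sum to $16.5.)
The less price-elastic side of the market bears the larger share of a per-unit tax.

Consumers bear $7.5 per trip; suppliers bear $9 per trip.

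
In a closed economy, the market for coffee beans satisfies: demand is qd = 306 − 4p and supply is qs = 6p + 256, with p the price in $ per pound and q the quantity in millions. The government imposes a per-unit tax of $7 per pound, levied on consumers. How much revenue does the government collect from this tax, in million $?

Tax revenue = $1884.4 million.

Without the tax, 306 − 4p = 6p + 256 gives 10p = 50, so p* = $5 and q* = 286.
With the tax collected from consumers, demand (in seller-price terms) shifts: qd = 306 − 4(p + 7).
New equilibrium: consumers pay $9.2, producers receive $2.2, q = 269.2. (Wedge: pb − ps = 7.)
Revenue = t · Q = 7 · 269.2 = $1884.4.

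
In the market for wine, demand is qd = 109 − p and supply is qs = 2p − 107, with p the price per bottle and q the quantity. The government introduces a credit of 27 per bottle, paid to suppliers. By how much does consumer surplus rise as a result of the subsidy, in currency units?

Consumer surplus rises by 828.

Before the subsidy: set 109 − p = 2p − 107 → p* = 72, q* = 37.
With a per-unit subsidy paid to suppliers, each receives p + 27 per unit sold, so supply becomes qs = 2(p + 27) − 107.
Solving gives q = 55 with buyers paying 54 and suppliers receiving 81 (the 27 wedge).
ΔCS is the trapezoid between Q = 55 and Q = 37 of height 18: ½ · (37 + 55) · 18 = 828.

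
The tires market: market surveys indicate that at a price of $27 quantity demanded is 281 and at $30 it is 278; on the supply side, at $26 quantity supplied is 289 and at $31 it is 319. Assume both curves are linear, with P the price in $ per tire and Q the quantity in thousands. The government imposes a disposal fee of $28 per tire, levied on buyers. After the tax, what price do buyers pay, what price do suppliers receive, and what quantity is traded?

Demand slope: (278 − 281)/(30 − 27) = -1, so Qd = 308 − P.
Supply slope: (319 − 289)/(31 − 26) = 6, so Qs = 6P + 133.
Before the tax: set 308 − P = 6P + 133 → P* = $25, Q* = 283.
With the tax collected from buyers, demand (in seller-price terms) shifts: Qd = 308 − (P + 28).
New equilibrium: buyers pay $49, suppliers receive $21, Q = 259. (Wedge: Pb − Ps = 28.)

Buyers pay $49; suppliers receive $21; quantity = 259.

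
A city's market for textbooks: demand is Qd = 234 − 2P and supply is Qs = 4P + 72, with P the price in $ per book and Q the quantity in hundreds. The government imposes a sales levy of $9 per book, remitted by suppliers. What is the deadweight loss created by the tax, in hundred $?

Without the tax, 234 − 2P = 4P + 72 gives 6P = 162, so P* = $27 and Q* = 180.
With the tax collected from suppliers, supply shifts: Qs = 4(P − 9) + 72.
Solving gives Q = 168 with buyers paying $33 and suppliers receiving $24 (the $9 wedge).
Quantity falls by |ΔQ| = |180 − 168| = 12.
DWL = ½ · t · |ΔQ| = ½ · 9 · 12 = $54.

Deadweight loss = $54 hundred.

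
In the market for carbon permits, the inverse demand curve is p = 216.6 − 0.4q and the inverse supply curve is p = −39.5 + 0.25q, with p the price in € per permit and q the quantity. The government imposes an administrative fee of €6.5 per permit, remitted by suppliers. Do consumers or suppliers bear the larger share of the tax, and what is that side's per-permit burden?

Inverting to q(p) form: qd = 541.5 − 2.5p; qs = 4p + 158.
Before the tax: set 541.5 − 2.5p = 4p + 158 → p* = €59, q* = 394.
With the tax collected from suppliers, supply shifts: qs = 4(p − 6.5) + 158.
Solving gives q = 384 with consumers paying €63 and suppliers receiving €56.5 (the €6.5 wedge).
Per-permit burden: consumers €4, suppliers €2.5.
Consumers take the larger share because demand is less price-elastic here (demand slope 2.5 vs supply slope 4).

Consumers bear the larger share: €4 per permit.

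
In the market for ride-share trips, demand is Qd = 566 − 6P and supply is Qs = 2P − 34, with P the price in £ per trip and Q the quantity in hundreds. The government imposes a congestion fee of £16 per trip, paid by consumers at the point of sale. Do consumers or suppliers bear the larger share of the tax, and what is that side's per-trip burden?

Suppliers bear the larger share: £12 per trip.

Without the tax, 566 − 6P = 2P − 34 gives 8P = 600, so P* = £75 and Q* = 116.
With the tax collected from consumers, demand (in seller-price terms) shifts: Qd = 566 − 6(P + 16).
New equilibrium: consumers pay £79, suppliers receive £63, Q = 92. (Wedge: Pb − Ps = 16.)
Per-trip burden: consumers £4, suppliers £12.
Suppliers take the larger share because supply is less price-elastic here (demand slope 6 vs supply slope 2).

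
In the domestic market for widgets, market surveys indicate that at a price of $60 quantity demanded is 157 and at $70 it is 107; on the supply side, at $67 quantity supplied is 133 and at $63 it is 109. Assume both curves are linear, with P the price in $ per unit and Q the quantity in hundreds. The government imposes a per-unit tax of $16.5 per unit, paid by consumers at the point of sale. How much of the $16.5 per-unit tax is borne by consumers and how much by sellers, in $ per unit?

Consumers bear $9 per unit; sellers bear $7.5 per unit.

Demand slope: (107 − 157)/(70 − 60) = -5, so Qd = 457 − 5P.
Supply slope: (109 − 133)/(63 − 67) = 6, so Qs = 6P − 269.
Before the tax: set 457 − 5P = 6P − 269 → P* = $66, Q* = 127.
With the tax collected from consumers, demand (in seller-price terms) shifts: Qd = 457 − 5(P + 16.5).
New equilibrium: consumers pay $75, sellers receive $58.5, Q = 82. (Wedge: Pb − Ps = 16.5.)
Burden on consumers: $9; on sellers: $7.5. (They sum to $16.5.)
The less price-elastic side of the market bears the larger share of a per-unit tax.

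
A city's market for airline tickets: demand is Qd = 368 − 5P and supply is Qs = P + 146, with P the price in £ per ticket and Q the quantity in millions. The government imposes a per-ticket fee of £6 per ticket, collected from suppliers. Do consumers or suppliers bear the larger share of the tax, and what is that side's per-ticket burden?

Suppliers bear the larger share: £5 per ticket.

Before the tax: set 368 − 5P = P + 146 → P* = £37, Q* = 183.
With the tax collected from suppliers, supply shifts: Qs = (P − 6) + 146.
Solving gives Q = 178 with consumers paying £38 and suppliers receiving £32 (the £6 wedge).
Per-ticket burden: consumers £1, suppliers £5.
Suppliers take the larger share because supply is less price-elastic here (demand slope 5 vs supply slope 1).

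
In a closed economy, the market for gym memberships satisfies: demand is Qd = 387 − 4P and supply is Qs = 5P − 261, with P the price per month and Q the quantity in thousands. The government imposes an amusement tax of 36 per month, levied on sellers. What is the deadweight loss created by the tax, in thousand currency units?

Deadweight loss = 1440 thousand.

Before the tax: set 387 − 4P = 5P − 261 → P* = 72, Q* = 99.
With the tax collected from sellers, supply shifts: Qs = 5(P − 36) − 261.
New equilibrium: consumers pay 92, sellers receive 56, Q = 19. (Wedge: Pb − Ps = 36.)
Quantity falls by |ΔQ| = |99 − 19| = 80.
DWL = ½ · t · |ΔQ| = ½ · 36 · 80 = 1440.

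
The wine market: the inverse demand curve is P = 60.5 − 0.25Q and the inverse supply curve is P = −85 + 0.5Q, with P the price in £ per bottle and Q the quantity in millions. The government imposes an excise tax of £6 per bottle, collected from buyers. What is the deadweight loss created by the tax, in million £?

Deadweight loss = £24 million.

Rewrite in direct form: Qd = 242 − 4P and Qs = 2P + 170.
Before the tax: set 242 − 4P = 2P + 170 → P* = £12, Q* = 194.
With the tax collected from buyers, demand (in seller-price terms) shifts: Qd = 242 − 4(P + 6).
New equilibrium: buyers pay £14, producers receive £8, Q = 186. (Wedge: Pb − Ps = 6.)
Quantity falls by |ΔQ| = |194 − 186| = 8.
DWL = ½ · t · |ΔQ| = ½ · 6 · 8 = £24.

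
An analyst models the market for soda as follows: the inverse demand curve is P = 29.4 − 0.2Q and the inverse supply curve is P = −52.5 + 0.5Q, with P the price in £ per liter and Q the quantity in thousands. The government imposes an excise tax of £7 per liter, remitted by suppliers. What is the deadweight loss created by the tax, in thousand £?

Rewrite in direct form: Qd = 147 − 5P and Qs = 2P + 105.
Before the tax: set 147 − 5P = 2P + 105 → P* = £6, Q* = 117.
With the tax collected from suppliers, supply shifts: Qs = 2(P − 7) + 105.
Solving gives Q = 107 with buyers paying £8 and suppliers receiving £1 (the £7 wedge).
Quantity falls by |ΔQ| = |117 − 107| = 10.
DWL = ½ · t · |ΔQ| = ½ · 7 · 10 = £35.

Deadweight loss = £35 thousand.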